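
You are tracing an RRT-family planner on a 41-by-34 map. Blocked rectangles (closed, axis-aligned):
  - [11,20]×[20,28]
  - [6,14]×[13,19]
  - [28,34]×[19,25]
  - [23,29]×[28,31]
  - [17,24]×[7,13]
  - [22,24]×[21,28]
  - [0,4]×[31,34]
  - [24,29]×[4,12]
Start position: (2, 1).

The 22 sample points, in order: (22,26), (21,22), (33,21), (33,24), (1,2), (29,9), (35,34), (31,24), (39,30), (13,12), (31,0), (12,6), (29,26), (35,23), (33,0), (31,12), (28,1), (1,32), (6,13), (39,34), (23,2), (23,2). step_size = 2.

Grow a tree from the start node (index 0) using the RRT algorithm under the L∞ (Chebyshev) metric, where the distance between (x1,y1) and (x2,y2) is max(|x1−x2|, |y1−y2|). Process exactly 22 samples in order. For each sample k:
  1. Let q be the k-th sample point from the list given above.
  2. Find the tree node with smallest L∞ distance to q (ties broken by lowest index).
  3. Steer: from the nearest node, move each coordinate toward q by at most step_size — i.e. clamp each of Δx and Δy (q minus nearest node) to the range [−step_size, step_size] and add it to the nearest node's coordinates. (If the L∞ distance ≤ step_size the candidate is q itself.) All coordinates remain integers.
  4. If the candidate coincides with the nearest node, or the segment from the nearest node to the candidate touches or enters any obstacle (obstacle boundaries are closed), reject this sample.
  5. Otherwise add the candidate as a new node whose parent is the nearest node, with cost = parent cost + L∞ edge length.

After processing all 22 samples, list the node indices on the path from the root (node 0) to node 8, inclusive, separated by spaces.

1. q=(22,26) nearest=0 d=25 new=(4,3) → add node 1 parent=0 cost=2
2. q=(21,22) nearest=1 d=19 new=(6,5) → add node 2 parent=1 cost=4
3. q=(33,21) nearest=2 d=27 new=(8,7) → add node 3 parent=2 cost=6
4. q=(33,24) nearest=3 d=25 new=(10,9) → add node 4 parent=3 cost=8
5. q=(1,2) nearest=0 d=1 new=(1,2) → add node 5 parent=0 cost=1
6. q=(29,9) nearest=4 d=19 new=(12,9) → add node 6 parent=4 cost=10
7. q=(35,34) nearest=4 d=25 new=(12,11) → add node 7 parent=4 cost=10
8. q=(31,24) nearest=6 d=19 new=(14,11) → add node 8 parent=6 cost=12
9. q=(39,30) nearest=8 d=25 new=(16,13) → add node 9 parent=8 cost=14
10. q=(13,12) nearest=7 d=1 new=(13,12) → add node 10 parent=7 cost=11
11. q=(31,0) nearest=9 d=15 new=(18,11) → blocked by [17,24]×[7,13], reject
12. q=(12,6) nearest=4 d=3 new=(12,7) → add node 11 parent=4 cost=10
13. q=(29,26) nearest=9 d=13 new=(18,15) → add node 12 parent=9 cost=16
14. q=(35,23) nearest=12 d=17 new=(20,17) → add node 13 parent=12 cost=18
15. q=(33,0) nearest=12 d=15 new=(20,13) → blocked by [17,24]×[7,13], reject
16. q=(31,12) nearest=13 d=11 new=(22,15) → add node 14 parent=13 cost=20
17. q=(28,1) nearest=9 d=12 new=(18,11) → blocked by [17,24]×[7,13], reject
18. q=(1,32) nearest=12 d=17 new=(16,17) → add node 15 parent=12 cost=18
19. q=(6,13) nearest=4 d=4 new=(8,11) → add node 16 parent=4 cost=10
20. q=(39,34) nearest=13 d=19 new=(22,19) → add node 17 parent=13 cost=20
21. q=(23,2) nearest=8 d=9 new=(16,9) → add node 18 parent=8 cost=14
22. q=(23,2) nearest=18 d=7 new=(18,7) → blocked by [17,24]×[7,13], reject

Path: 0 1 2 3 4 6 8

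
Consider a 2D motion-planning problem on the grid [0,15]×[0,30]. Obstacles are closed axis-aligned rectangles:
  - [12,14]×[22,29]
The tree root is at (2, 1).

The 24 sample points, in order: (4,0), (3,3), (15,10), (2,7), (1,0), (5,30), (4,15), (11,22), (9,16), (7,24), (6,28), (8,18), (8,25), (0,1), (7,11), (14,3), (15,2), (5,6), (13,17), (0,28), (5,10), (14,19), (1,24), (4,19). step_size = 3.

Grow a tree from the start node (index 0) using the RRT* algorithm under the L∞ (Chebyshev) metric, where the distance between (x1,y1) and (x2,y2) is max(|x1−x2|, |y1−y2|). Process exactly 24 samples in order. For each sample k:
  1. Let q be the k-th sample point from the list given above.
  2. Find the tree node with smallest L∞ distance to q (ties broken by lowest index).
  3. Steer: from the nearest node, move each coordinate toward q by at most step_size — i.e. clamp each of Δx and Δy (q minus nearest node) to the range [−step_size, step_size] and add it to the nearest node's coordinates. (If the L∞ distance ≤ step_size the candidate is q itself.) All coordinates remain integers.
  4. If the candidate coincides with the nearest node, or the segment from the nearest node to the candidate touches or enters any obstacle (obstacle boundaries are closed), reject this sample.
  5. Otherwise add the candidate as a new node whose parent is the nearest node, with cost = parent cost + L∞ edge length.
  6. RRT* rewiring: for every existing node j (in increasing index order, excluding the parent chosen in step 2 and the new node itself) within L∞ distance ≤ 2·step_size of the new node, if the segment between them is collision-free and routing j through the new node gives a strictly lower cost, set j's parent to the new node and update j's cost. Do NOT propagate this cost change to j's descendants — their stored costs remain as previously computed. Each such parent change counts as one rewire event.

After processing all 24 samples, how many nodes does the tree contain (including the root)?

Node count: 25

1. q=(4,0) nearest=0 d=2 new=(4,0) → add node 1 parent=0 cost=2
2. q=(3,3) nearest=0 d=2 new=(3,3) → add node 2 parent=0 cost=2
3. q=(15,10) nearest=1 d=11 new=(7,3) → add node 3 parent=1 cost=5
4. q=(2,7) nearest=2 d=4 new=(2,6) → add node 4 parent=2 cost=5
5. q=(1,0) nearest=0 d=1 new=(1,0) → add node 5 parent=0 cost=1
6. q=(5,30) nearest=4 d=24 new=(5,9) → add node 6 parent=4 cost=8
7. q=(4,15) nearest=6 d=6 new=(4,12) → add node 7 parent=6 cost=11
8. q=(11,22) nearest=7 d=10 new=(7,15) → add node 8 parent=7 cost=14
9. q=(9,16) nearest=8 d=2 new=(9,16) → add node 9 parent=8 cost=16
10. q=(7,24) nearest=9 d=8 new=(7,19) → add node 10 parent=9 cost=19
11. q=(6,28) nearest=10 d=9 new=(6,22) → add node 11 parent=10 cost=22
12. q=(8,18) nearest=10 d=1 new=(8,18) → add node 12 parent=10 cost=20
13. q=(8,25) nearest=11 d=3 new=(8,25) → add node 13 parent=11 cost=25
14. q=(0,1) nearest=5 d=1 new=(0,1) → add node 14 parent=5 cost=2
15. q=(7,11) nearest=6 d=2 new=(7,11) → add node 15 parent=6 cost=10; rewire 9→15 (15<16)
16. q=(14,3) nearest=3 d=7 new=(10,3) → add node 16 parent=3 cost=8
17. q=(15,2) nearest=16 d=5 new=(13,2) → add node 17 parent=16 cost=11
18. q=(5,6) nearest=2 d=3 new=(5,6) → add node 18 parent=2 cost=5
19. q=(13,17) nearest=9 d=4 new=(12,17) → add node 19 parent=9 cost=18
20. q=(0,28) nearest=11 d=6 new=(3,25) → add node 20 parent=11 cost=25
21. q=(5,10) nearest=6 d=1 new=(5,10) → add node 21 parent=6 cost=9
22. q=(14,19) nearest=19 d=2 new=(14,19) → add node 22 parent=19 cost=20
23. q=(1,24) nearest=20 d=2 new=(1,24) → add node 23 parent=20 cost=27
24. q=(4,19) nearest=10 d=3 new=(4,19) → add node 24 parent=10 cost=22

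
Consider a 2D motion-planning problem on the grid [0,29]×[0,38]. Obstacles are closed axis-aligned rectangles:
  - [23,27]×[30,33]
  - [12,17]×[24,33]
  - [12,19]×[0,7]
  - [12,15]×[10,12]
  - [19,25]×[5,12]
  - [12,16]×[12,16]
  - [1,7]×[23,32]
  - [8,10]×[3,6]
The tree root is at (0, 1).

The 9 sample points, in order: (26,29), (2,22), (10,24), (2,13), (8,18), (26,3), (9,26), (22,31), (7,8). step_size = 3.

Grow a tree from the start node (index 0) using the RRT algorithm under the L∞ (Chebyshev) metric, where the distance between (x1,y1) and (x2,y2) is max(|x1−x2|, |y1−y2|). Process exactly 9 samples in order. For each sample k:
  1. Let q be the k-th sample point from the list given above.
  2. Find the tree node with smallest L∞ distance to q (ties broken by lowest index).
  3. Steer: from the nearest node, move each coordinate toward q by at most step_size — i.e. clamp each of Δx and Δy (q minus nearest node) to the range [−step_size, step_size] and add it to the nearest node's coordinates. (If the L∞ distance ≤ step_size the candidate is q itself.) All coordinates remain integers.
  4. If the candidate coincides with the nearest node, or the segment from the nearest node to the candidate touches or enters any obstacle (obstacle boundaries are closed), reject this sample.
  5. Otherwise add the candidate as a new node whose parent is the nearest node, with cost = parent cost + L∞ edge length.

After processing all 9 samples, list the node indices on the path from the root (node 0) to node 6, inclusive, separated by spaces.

Path: 0 1 2 3 6

1. q=(26,29) nearest=0 d=28 new=(3,4) → add node 1 parent=0 cost=3
2. q=(2,22) nearest=1 d=18 new=(2,7) → add node 2 parent=1 cost=6
3. q=(10,24) nearest=2 d=17 new=(5,10) → add node 3 parent=2 cost=9
4. q=(2,13) nearest=3 d=3 new=(2,13) → add node 4 parent=3 cost=12
5. q=(8,18) nearest=4 d=6 new=(5,16) → add node 5 parent=4 cost=15
6. q=(26,3) nearest=3 d=21 new=(8,7) → add node 6 parent=3 cost=12
7. q=(9,26) nearest=5 d=10 new=(8,19) → add node 7 parent=5 cost=18
8. q=(22,31) nearest=7 d=14 new=(11,22) → add node 8 parent=7 cost=21
9. q=(7,8) nearest=6 d=1 new=(7,8) → add node 9 parent=6 cost=13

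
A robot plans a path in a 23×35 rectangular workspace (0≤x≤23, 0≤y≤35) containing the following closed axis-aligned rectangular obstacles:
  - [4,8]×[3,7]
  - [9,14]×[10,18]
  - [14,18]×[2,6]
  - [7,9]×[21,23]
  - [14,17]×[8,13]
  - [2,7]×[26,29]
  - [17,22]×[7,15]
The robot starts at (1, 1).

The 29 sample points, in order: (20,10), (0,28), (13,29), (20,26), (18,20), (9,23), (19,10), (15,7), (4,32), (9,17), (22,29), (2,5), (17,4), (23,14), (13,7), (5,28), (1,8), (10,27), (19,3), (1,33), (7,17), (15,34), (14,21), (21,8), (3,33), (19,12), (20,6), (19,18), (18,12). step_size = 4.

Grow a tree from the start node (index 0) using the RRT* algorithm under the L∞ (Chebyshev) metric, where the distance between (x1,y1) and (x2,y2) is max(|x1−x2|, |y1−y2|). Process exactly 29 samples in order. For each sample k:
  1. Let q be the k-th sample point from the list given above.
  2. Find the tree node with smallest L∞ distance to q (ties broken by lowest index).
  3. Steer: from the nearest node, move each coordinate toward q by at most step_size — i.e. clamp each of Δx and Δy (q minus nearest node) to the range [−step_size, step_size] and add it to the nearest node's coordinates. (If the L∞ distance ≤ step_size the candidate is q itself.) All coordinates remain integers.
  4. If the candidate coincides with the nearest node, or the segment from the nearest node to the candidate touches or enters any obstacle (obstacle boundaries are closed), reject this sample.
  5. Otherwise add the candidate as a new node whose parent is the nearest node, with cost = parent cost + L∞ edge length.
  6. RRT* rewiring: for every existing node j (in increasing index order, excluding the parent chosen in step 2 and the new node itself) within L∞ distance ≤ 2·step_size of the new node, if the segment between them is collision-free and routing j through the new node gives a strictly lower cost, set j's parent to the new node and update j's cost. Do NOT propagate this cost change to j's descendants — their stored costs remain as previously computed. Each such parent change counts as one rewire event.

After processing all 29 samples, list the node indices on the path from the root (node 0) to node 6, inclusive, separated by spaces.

Path: 0 1 2 3 4 6

1. q=(20,10) nearest=0 d=19 new=(5,5) → blocked by [4,8]×[3,7], reject
2. q=(0,28) nearest=0 d=27 new=(0,5) → add node 1 parent=0 cost=4
3. q=(13,29) nearest=1 d=24 new=(4,9) → add node 2 parent=1 cost=8
4. q=(20,26) nearest=2 d=17 new=(8,13) → add node 3 parent=2 cost=12
5. q=(18,20) nearest=3 d=10 new=(12,17) → blocked by [9,14]×[10,18], reject
6. q=(9,23) nearest=3 d=10 new=(9,17) → blocked by [9,14]×[10,18], reject
7. q=(19,10) nearest=3 d=11 new=(12,10) → blocked by [9,14]×[10,18], reject
8. q=(15,7) nearest=3 d=7 new=(12,9) → blocked by [9,14]×[10,18], reject
9. q=(4,32) nearest=3 d=19 new=(4,17) → add node 4 parent=3 cost=16
10. q=(9,17) nearest=3 d=4 new=(9,17) → blocked by [9,14]×[10,18], reject
11. q=(22,29) nearest=3 d=16 new=(12,17) → blocked by [9,14]×[10,18], reject
12. q=(2,5) nearest=1 d=2 new=(2,5) → add node 5 parent=1 cost=6
13. q=(17,4) nearest=3 d=9 new=(12,9) → blocked by [9,14]×[10,18], reject
14. q=(23,14) nearest=3 d=15 new=(12,14) → blocked by [9,14]×[10,18], reject
15. q=(13,7) nearest=3 d=6 new=(12,9) → blocked by [9,14]×[10,18], reject
16. q=(5,28) nearest=4 d=11 new=(5,21) → add node 6 parent=4 cost=20
17. q=(1,8) nearest=1 d=3 new=(1,8) → add node 7 parent=1 cost=7
18. q=(10,27) nearest=6 d=6 new=(9,25) → blocked by [7,9]×[21,23], reject
19. q=(19,3) nearest=3 d=11 new=(12,9) → blocked by [9,14]×[10,18], reject
20. q=(1,33) nearest=6 d=12 new=(1,25) → add node 8 parent=6 cost=24
21. q=(7,17) nearest=4 d=3 new=(7,17) → add node 9 parent=4 cost=19
22. q=(15,34) nearest=6 d=13 new=(9,25) → blocked by [7,9]×[21,23], reject
23. q=(14,21) nearest=9 d=7 new=(11,21) → add node 10 parent=9 cost=23
24. q=(21,8) nearest=3 d=13 new=(12,9) → blocked by [9,14]×[10,18], reject
25. q=(3,33) nearest=8 d=8 new=(3,29) → blocked by [2,7]×[26,29], reject
26. q=(19,12) nearest=10 d=9 new=(15,17) → blocked by [9,14]×[10,18], reject
27. q=(20,6) nearest=3 d=12 new=(12,9) → blocked by [9,14]×[10,18], reject
28. q=(19,18) nearest=10 d=8 new=(15,18) → add node 11 parent=10 cost=27
29. q=(18,12) nearest=11 d=6 new=(18,14) → blocked by [17,22]×[7,15], reject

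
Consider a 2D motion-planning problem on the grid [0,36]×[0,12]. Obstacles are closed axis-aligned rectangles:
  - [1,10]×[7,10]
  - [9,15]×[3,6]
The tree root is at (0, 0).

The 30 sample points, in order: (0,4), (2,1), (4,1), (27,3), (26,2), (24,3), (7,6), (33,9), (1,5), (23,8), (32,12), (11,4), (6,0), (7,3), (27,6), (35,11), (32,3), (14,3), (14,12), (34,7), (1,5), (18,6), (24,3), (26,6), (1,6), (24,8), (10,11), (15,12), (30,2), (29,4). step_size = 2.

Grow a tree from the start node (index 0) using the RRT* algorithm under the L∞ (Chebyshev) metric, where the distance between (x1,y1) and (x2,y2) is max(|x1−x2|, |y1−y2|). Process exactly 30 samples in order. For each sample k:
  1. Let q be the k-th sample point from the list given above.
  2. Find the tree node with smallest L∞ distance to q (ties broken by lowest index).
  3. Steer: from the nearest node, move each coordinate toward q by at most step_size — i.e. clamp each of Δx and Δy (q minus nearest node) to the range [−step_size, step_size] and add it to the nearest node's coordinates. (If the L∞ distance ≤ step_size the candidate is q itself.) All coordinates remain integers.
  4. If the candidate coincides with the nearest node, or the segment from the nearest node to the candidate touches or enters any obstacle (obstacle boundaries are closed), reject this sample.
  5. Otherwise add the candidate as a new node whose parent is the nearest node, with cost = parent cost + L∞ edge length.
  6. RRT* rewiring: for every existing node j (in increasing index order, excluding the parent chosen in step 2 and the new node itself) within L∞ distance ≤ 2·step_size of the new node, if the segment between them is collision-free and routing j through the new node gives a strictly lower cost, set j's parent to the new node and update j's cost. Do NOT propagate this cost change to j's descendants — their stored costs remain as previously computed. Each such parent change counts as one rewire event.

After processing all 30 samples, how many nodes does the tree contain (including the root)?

1. q=(0,4) nearest=0 d=4 new=(0,2) → add node 1 parent=0 cost=2
2. q=(2,1) nearest=0 d=2 new=(2,1) → add node 2 parent=0 cost=2
3. q=(4,1) nearest=2 d=2 new=(4,1) → add node 3 parent=2 cost=4
4. q=(27,3) nearest=3 d=23 new=(6,3) → add node 4 parent=3 cost=6
5. q=(26,2) nearest=4 d=20 new=(8,2) → add node 5 parent=4 cost=8
6. q=(24,3) nearest=5 d=16 new=(10,3) → blocked by [9,15]×[3,6], reject
7. q=(7,6) nearest=4 d=3 new=(7,5) → add node 6 parent=4 cost=8
8. q=(33,9) nearest=5 d=25 new=(10,4) → blocked by [9,15]×[3,6], reject
9. q=(1,5) nearest=1 d=3 new=(1,4) → add node 7 parent=1 cost=4
10. q=(23,8) nearest=5 d=15 new=(10,4) → blocked by [9,15]×[3,6], reject
11. q=(32,12) nearest=5 d=24 new=(10,4) → blocked by [9,15]×[3,6], reject
12. q=(11,4) nearest=5 d=3 new=(10,4) → blocked by [9,15]×[3,6], reject
13. q=(6,0) nearest=3 d=2 new=(6,0) → add node 8 parent=3 cost=6
14. q=(7,3) nearest=4 d=1 new=(7,3) → add node 9 parent=4 cost=7
15. q=(27,6) nearest=5 d=19 new=(10,4) → blocked by [9,15]×[3,6], reject
16. q=(35,11) nearest=5 d=27 new=(10,4) → blocked by [9,15]×[3,6], reject
17. q=(32,3) nearest=5 d=24 new=(10,3) → blocked by [9,15]×[3,6], reject
18. q=(14,3) nearest=5 d=6 new=(10,3) → blocked by [9,15]×[3,6], reject
19. q=(14,12) nearest=6 d=7 new=(9,7) → blocked by [1,10]×[7,10], reject
20. q=(34,7) nearest=5 d=26 new=(10,4) → blocked by [9,15]×[3,6], reject
21. q=(1,5) nearest=7 d=1 new=(1,5) → add node 10 parent=7 cost=5
22. q=(18,6) nearest=5 d=10 new=(10,4) → blocked by [9,15]×[3,6], reject
23. q=(24,3) nearest=5 d=16 new=(10,3) → blocked by [9,15]×[3,6], reject
24. q=(26,6) nearest=5 d=18 new=(10,4) → blocked by [9,15]×[3,6], reject
25. q=(1,6) nearest=10 d=1 new=(1,6) → add node 11 parent=10 cost=6
26. q=(24,8) nearest=5 d=16 new=(10,4) → blocked by [9,15]×[3,6], reject
27. q=(10,11) nearest=6 d=6 new=(9,7) → blocked by [1,10]×[7,10], reject
28. q=(15,12) nearest=6 d=8 new=(9,7) → blocked by [1,10]×[7,10], reject
29. q=(30,2) nearest=5 d=22 new=(10,2) → add node 12 parent=5 cost=10
30. q=(29,4) nearest=12 d=19 new=(12,4) → blocked by [9,15]×[3,6], reject

Node count: 13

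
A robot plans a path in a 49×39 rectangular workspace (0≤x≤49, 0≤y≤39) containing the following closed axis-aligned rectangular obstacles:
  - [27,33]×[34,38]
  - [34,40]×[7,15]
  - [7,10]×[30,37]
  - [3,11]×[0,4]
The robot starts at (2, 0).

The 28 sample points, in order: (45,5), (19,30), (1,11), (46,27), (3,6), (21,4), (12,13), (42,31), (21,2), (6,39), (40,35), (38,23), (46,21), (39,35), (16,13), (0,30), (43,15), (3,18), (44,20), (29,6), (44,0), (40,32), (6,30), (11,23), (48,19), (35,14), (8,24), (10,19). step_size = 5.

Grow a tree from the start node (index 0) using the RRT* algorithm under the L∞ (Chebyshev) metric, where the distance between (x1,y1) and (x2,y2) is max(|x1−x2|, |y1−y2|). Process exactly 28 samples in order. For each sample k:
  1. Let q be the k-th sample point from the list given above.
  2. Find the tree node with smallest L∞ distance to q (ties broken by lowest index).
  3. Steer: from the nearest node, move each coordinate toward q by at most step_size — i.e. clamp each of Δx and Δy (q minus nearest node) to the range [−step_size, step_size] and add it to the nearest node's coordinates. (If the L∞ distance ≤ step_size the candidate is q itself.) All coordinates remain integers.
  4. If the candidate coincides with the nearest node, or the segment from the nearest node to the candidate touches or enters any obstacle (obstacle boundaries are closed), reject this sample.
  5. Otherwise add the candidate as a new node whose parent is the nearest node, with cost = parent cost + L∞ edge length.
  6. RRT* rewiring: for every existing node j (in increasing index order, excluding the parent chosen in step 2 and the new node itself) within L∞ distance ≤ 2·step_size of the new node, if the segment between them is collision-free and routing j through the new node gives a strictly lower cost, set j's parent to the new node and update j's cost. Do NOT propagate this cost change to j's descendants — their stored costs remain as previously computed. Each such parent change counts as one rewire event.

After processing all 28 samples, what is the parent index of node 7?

Parent of node 7: 4

1. q=(45,5) nearest=0 d=43 new=(7,5) → blocked by [3,11]×[0,4], reject
2. q=(19,30) nearest=0 d=30 new=(7,5) → blocked by [3,11]×[0,4], reject
3. q=(1,11) nearest=0 d=11 new=(1,5) → add node 1 parent=0 cost=5
4. q=(46,27) nearest=0 d=44 new=(7,5) → blocked by [3,11]×[0,4], reject
5. q=(3,6) nearest=1 d=2 new=(3,6) → add node 2 parent=1 cost=7
6. q=(21,4) nearest=2 d=18 new=(8,4) → blocked by [3,11]×[0,4], reject
7. q=(12,13) nearest=2 d=9 new=(8,11) → add node 3 parent=2 cost=12
8. q=(42,31) nearest=3 d=34 new=(13,16) → add node 4 parent=3 cost=17
9. q=(21,2) nearest=3 d=13 new=(13,6) → add node 5 parent=3 cost=17
10. q=(6,39) nearest=4 d=23 new=(8,21) → add node 6 parent=4 cost=22
11. q=(40,35) nearest=4 d=27 new=(18,21) → add node 7 parent=4 cost=22
12. q=(38,23) nearest=7 d=20 new=(23,23) → add node 8 parent=7 cost=27
13. q=(46,21) nearest=8 d=23 new=(28,21) → add node 9 parent=8 cost=32
14. q=(39,35) nearest=9 d=14 new=(33,26) → add node 10 parent=9 cost=37
15. q=(16,13) nearest=4 d=3 new=(16,13) → add node 11 parent=4 cost=20
16. q=(0,30) nearest=6 d=9 new=(3,26) → add node 12 parent=6 cost=27
17. q=(43,15) nearest=10 d=11 new=(38,21) → add node 13 parent=10 cost=42
18. q=(3,18) nearest=6 d=5 new=(3,18) → add node 14 parent=6 cost=27
19. q=(44,20) nearest=13 d=6 new=(43,20) → add node 15 parent=13 cost=47
20. q=(29,6) nearest=11 d=13 new=(21,8) → add node 16 parent=11 cost=25
21. q=(44,0) nearest=15 d=20 new=(44,15) → add node 17 parent=15 cost=52
22. q=(40,32) nearest=10 d=7 new=(38,31) → add node 18 parent=10 cost=42
23. q=(6,30) nearest=12 d=4 new=(6,30) → add node 19 parent=12 cost=31
24. q=(11,23) nearest=6 d=3 new=(11,23) → add node 20 parent=6 cost=25
25. q=(48,19) nearest=17 d=4 new=(48,19) → add node 21 parent=17 cost=56
26. q=(35,14) nearest=9 d=7 new=(33,16) → add node 22 parent=9 cost=37
27. q=(8,24) nearest=6 d=3 new=(8,24) → add node 23 parent=6 cost=25
28. q=(10,19) nearest=6 d=2 new=(10,19) → add node 24 parent=6 cost=24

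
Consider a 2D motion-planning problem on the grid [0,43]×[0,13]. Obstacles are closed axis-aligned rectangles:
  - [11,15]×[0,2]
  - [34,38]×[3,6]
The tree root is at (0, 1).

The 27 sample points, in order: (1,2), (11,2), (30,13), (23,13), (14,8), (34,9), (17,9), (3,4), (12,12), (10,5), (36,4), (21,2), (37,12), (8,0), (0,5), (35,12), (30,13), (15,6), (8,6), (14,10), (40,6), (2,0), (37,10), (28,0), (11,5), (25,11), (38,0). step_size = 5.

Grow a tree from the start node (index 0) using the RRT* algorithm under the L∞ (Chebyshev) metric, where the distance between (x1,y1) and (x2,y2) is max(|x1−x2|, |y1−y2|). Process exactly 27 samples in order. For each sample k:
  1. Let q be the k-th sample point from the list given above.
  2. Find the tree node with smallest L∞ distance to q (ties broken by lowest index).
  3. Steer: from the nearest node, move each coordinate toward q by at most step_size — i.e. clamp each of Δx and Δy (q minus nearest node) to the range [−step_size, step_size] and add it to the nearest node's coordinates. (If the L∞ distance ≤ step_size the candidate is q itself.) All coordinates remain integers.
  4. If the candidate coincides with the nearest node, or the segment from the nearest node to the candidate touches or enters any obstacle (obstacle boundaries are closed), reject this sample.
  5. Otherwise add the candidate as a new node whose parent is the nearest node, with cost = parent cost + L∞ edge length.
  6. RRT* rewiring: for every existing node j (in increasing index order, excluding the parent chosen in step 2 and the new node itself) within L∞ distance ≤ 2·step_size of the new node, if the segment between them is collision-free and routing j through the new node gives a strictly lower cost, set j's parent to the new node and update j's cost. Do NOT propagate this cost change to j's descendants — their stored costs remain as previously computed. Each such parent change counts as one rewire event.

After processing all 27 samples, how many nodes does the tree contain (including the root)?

1. q=(1,2) nearest=0 d=1 new=(1,2) → add node 1 parent=0 cost=1
2. q=(11,2) nearest=1 d=10 new=(6,2) → add node 2 parent=1 cost=6
3. q=(30,13) nearest=2 d=24 new=(11,7) → add node 3 parent=2 cost=11
4. q=(23,13) nearest=3 d=12 new=(16,12) → add node 4 parent=3 cost=16
5. q=(14,8) nearest=3 d=3 new=(14,8) → add node 5 parent=3 cost=14
6. q=(34,9) nearest=4 d=18 new=(21,9) → add node 6 parent=4 cost=21
7. q=(17,9) nearest=4 d=3 new=(17,9) → add node 7 parent=4 cost=19
8. q=(3,4) nearest=1 d=2 new=(3,4) → add node 8 parent=1 cost=3
9. q=(12,12) nearest=4 d=4 new=(12,12) → add node 9 parent=4 cost=20
10. q=(10,5) nearest=3 d=2 new=(10,5) → add node 10 parent=3 cost=13
11. q=(36,4) nearest=6 d=15 new=(26,4) → add node 11 parent=6 cost=26
12. q=(21,2) nearest=11 d=5 new=(21,2) → add node 12 parent=11 cost=31
13. q=(37,12) nearest=11 d=11 new=(31,9) → add node 13 parent=11 cost=31
14. q=(8,0) nearest=2 d=2 new=(8,0) → add node 14 parent=2 cost=8; rewire 7→14 (17<19)
15. q=(0,5) nearest=1 d=3 new=(0,5) → add node 15 parent=1 cost=4
16. q=(35,12) nearest=13 d=4 new=(35,12) → add node 16 parent=13 cost=35
17. q=(30,13) nearest=13 d=4 new=(30,13) → add node 17 parent=13 cost=35
18. q=(15,6) nearest=5 d=2 new=(15,6) → add node 18 parent=5 cost=16; rewire 12→18 (22<31)
19. q=(8,6) nearest=10 d=2 new=(8,6) → add node 19 parent=10 cost=15
20. q=(14,10) nearest=4 d=2 new=(14,10) → add node 20 parent=4 cost=18
21. q=(40,6) nearest=16 d=6 new=(40,7) → add node 21 parent=16 cost=40
22. q=(2,0) nearest=0 d=2 new=(2,0) → add node 22 parent=0 cost=2; rewire 10→22 (10<13); rewire 19→22 (8<15)
23. q=(37,10) nearest=16 d=2 new=(37,10) → add node 23 parent=16 cost=37
24. q=(28,0) nearest=11 d=4 new=(28,0) → add node 24 parent=11 cost=30
25. q=(11,5) nearest=10 d=1 new=(11,5) → add node 25 parent=10 cost=11; rewire 9→25 (18<20); rewire 12→25 (21<22); rewire 18→25 (15<16); rewire 20→25 (16<18)
26. q=(25,11) nearest=6 d=4 new=(25,11) → add node 26 parent=6 cost=25; rewire 17→26 (30<35)
27. q=(38,0) nearest=21 d=7 new=(38,2) → add node 27 parent=21 cost=45

Node count: 28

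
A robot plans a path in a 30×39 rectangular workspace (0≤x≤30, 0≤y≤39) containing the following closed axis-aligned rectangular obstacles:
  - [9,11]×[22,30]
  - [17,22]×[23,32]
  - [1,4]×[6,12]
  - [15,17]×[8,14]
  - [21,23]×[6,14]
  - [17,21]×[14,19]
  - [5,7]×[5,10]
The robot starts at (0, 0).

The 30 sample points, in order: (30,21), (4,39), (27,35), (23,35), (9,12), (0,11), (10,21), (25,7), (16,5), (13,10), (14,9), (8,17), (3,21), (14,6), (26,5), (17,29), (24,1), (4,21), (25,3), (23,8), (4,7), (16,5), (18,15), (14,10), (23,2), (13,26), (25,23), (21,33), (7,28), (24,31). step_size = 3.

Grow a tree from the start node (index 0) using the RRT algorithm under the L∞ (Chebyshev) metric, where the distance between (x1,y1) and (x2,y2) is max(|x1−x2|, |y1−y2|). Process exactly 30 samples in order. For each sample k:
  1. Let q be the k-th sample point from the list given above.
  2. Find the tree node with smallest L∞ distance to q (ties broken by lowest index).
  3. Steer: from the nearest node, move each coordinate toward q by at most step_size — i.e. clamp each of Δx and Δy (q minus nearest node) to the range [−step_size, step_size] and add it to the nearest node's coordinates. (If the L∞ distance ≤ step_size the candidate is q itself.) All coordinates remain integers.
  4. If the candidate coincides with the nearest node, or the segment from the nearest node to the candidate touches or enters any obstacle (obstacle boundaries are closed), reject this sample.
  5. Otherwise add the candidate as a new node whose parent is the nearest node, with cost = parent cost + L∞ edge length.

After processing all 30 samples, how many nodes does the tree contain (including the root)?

Node count: 12

1. q=(30,21) nearest=0 d=30 new=(3,3) → add node 1 parent=0 cost=3
2. q=(4,39) nearest=1 d=36 new=(4,6) → blocked by [1,4]×[6,12], reject
3. q=(27,35) nearest=1 d=32 new=(6,6) → blocked by [5,7]×[5,10], reject
4. q=(23,35) nearest=1 d=32 new=(6,6) → blocked by [5,7]×[5,10], reject
5. q=(9,12) nearest=1 d=9 new=(6,6) → blocked by [5,7]×[5,10], reject
6. q=(0,11) nearest=1 d=8 new=(0,6) → add node 2 parent=1 cost=6
7. q=(10,21) nearest=2 d=15 new=(3,9) → blocked by [1,4]×[6,12], reject
8. q=(25,7) nearest=1 d=22 new=(6,6) → blocked by [5,7]×[5,10], reject
9. q=(16,5) nearest=1 d=13 new=(6,5) → blocked by [5,7]×[5,10], reject
10. q=(13,10) nearest=1 d=10 new=(6,6) → blocked by [5,7]×[5,10], reject
11. q=(14,9) nearest=1 d=11 new=(6,6) → blocked by [5,7]×[5,10], reject
12. q=(8,17) nearest=2 d=11 new=(3,9) → blocked by [1,4]×[6,12], reject
13. q=(3,21) nearest=2 d=15 new=(3,9) → blocked by [1,4]×[6,12], reject
14. q=(14,6) nearest=1 d=11 new=(6,6) → blocked by [5,7]×[5,10], reject
15. q=(26,5) nearest=1 d=23 new=(6,5) → blocked by [5,7]×[5,10], reject
16. q=(17,29) nearest=2 d=23 new=(3,9) → blocked by [1,4]×[6,12], reject
17. q=(24,1) nearest=1 d=21 new=(6,1) → add node 3 parent=1 cost=6
18. q=(4,21) nearest=2 d=15 new=(3,9) → blocked by [1,4]×[6,12], reject
19. q=(25,3) nearest=3 d=19 new=(9,3) → add node 4 parent=3 cost=9
20. q=(23,8) nearest=4 d=14 new=(12,6) → add node 5 parent=4 cost=12
21. q=(4,7) nearest=1 d=4 new=(4,6) → blocked by [1,4]×[6,12], reject
22. q=(16,5) nearest=5 d=4 new=(15,5) → add node 6 parent=5 cost=15
23. q=(18,15) nearest=5 d=9 new=(15,9) → blocked by [15,17]×[8,14], reject
24. q=(14,10) nearest=5 d=4 new=(14,9) → add node 7 parent=5 cost=15
25. q=(23,2) nearest=6 d=8 new=(18,2) → add node 8 parent=6 cost=18
26. q=(13,26) nearest=7 d=17 new=(13,12) → add node 9 parent=7 cost=18
27. q=(25,23) nearest=9 d=12 new=(16,15) → blocked by [15,17]×[8,14], reject
28. q=(21,33) nearest=9 d=21 new=(16,15) → blocked by [15,17]×[8,14], reject
29. q=(7,28) nearest=9 d=16 new=(10,15) → add node 10 parent=9 cost=21
30. q=(24,31) nearest=10 d=16 new=(13,18) → add node 11 parent=10 cost=24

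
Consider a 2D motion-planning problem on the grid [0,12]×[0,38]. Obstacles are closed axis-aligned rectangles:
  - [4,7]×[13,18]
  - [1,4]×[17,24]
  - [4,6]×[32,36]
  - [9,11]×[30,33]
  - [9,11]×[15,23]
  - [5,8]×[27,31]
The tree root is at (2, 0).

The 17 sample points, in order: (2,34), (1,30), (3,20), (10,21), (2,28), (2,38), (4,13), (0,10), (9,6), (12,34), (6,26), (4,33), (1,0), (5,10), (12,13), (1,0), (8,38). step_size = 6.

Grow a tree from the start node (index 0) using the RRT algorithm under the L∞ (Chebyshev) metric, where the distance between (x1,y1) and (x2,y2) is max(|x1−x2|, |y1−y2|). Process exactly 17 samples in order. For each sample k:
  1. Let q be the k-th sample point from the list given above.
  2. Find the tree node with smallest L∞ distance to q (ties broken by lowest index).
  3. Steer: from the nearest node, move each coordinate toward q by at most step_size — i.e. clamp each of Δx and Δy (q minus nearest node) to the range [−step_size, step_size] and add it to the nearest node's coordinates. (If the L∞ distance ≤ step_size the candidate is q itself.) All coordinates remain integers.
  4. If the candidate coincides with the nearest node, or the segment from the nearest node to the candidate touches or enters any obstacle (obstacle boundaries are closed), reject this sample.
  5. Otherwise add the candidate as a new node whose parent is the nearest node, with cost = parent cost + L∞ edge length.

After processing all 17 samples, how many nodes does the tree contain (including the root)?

Node count: 8

1. q=(2,34) nearest=0 d=34 new=(2,6) → add node 1 parent=0 cost=6
2. q=(1,30) nearest=1 d=24 new=(1,12) → add node 2 parent=1 cost=12
3. q=(3,20) nearest=2 d=8 new=(3,18) → blocked by [1,4]×[17,24], reject
4. q=(10,21) nearest=2 d=9 new=(7,18) → blocked by [4,7]×[13,18], reject
5. q=(2,28) nearest=2 d=16 new=(2,18) → blocked by [1,4]×[17,24], reject
6. q=(2,38) nearest=2 d=26 new=(2,18) → blocked by [1,4]×[17,24], reject
7. q=(4,13) nearest=2 d=3 new=(4,13) → blocked by [4,7]×[13,18], reject
8. q=(0,10) nearest=2 d=2 new=(0,10) → add node 3 parent=2 cost=14
9. q=(9,6) nearest=0 d=7 new=(8,6) → add node 4 parent=0 cost=6
10. q=(12,34) nearest=2 d=22 new=(7,18) → blocked by [4,7]×[13,18], reject
11. q=(6,26) nearest=2 d=14 new=(6,18) → blocked by [4,7]×[13,18], reject
12. q=(4,33) nearest=2 d=21 new=(4,18) → blocked by [4,7]×[13,18], reject
13. q=(1,0) nearest=0 d=1 new=(1,0) → add node 5 parent=0 cost=1
14. q=(5,10) nearest=1 d=4 new=(5,10) → add node 6 parent=1 cost=10
15. q=(12,13) nearest=4 d=7 new=(12,12) → add node 7 parent=4 cost=12
16. q=(1,0) nearest=5 d=0 → coincident, reject
17. q=(8,38) nearest=2 d=26 new=(7,18) → blocked by [4,7]×[13,18], reject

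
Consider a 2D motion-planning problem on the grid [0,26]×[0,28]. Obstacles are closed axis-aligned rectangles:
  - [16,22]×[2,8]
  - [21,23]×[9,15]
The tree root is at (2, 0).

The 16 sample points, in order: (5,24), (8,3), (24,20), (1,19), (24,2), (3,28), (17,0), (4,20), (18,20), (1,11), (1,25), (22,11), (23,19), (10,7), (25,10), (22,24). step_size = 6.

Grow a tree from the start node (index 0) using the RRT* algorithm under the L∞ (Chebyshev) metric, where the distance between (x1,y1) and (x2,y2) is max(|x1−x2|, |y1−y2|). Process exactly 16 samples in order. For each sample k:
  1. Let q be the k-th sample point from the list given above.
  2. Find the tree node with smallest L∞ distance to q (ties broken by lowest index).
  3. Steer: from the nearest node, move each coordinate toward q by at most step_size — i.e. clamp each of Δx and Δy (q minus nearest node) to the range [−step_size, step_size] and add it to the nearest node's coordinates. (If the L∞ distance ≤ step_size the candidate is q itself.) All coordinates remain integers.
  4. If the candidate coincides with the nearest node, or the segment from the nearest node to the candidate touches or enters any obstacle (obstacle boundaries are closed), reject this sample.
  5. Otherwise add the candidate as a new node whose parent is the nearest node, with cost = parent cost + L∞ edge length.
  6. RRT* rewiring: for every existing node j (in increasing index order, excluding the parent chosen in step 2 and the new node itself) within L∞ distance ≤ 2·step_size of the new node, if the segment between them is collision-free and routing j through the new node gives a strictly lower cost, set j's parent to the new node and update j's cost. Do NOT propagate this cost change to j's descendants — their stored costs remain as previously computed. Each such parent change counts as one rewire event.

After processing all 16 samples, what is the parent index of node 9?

Parent of node 9: 4

1. q=(5,24) nearest=0 d=24 new=(5,6) → add node 1 parent=0 cost=6
2. q=(8,3) nearest=1 d=3 new=(8,3) → add node 2 parent=1 cost=9
3. q=(24,20) nearest=2 d=17 new=(14,9) → add node 3 parent=2 cost=15
4. q=(1,19) nearest=1 d=13 new=(1,12) → add node 4 parent=1 cost=12
5. q=(24,2) nearest=3 d=10 new=(20,3) → blocked by [16,22]×[2,8], reject
6. q=(3,28) nearest=4 d=16 new=(3,18) → add node 5 parent=4 cost=18
7. q=(17,0) nearest=2 d=9 new=(14,0) → add node 6 parent=2 cost=15
8. q=(4,20) nearest=5 d=2 new=(4,20) → add node 7 parent=5 cost=20
9. q=(18,20) nearest=3 d=11 new=(18,15) → add node 8 parent=3 cost=21
10. q=(1,11) nearest=4 d=1 new=(1,11) → add node 9 parent=4 cost=13
11. q=(1,25) nearest=7 d=5 new=(1,25) → add node 10 parent=7 cost=25
12. q=(22,11) nearest=8 d=4 new=(22,11) → blocked by [21,23]×[9,15], reject
13. q=(23,19) nearest=8 d=5 new=(23,19) → add node 11 parent=8 cost=26
14. q=(10,7) nearest=2 d=4 new=(10,7) → add node 12 parent=2 cost=13
15. q=(25,10) nearest=8 d=7 new=(24,10) → blocked by [21,23]×[9,15], reject
16. q=(22,24) nearest=11 d=5 new=(22,24) → add node 13 parent=11 cost=31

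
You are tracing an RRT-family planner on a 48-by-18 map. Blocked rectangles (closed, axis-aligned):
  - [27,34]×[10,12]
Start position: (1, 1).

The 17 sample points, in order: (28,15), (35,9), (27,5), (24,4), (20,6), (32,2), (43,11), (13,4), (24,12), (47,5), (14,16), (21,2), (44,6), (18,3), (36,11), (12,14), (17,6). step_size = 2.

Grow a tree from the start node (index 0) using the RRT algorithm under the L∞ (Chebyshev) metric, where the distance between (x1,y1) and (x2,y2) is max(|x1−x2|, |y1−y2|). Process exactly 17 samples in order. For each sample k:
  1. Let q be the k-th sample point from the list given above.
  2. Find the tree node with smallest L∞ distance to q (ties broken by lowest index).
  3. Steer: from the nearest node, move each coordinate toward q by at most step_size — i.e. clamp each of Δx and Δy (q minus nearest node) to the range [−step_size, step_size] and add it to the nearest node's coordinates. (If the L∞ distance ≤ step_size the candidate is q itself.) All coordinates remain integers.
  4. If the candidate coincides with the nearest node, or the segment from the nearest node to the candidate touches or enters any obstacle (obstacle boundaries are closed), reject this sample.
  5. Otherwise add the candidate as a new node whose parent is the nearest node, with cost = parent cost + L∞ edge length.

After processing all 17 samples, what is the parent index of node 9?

1. q=(28,15) nearest=0 d=27 new=(3,3) → add node 1 parent=0 cost=2
2. q=(35,9) nearest=1 d=32 new=(5,5) → add node 2 parent=1 cost=4
3. q=(27,5) nearest=2 d=22 new=(7,5) → add node 3 parent=2 cost=6
4. q=(24,4) nearest=3 d=17 new=(9,4) → add node 4 parent=3 cost=8
5. q=(20,6) nearest=4 d=11 new=(11,6) → add node 5 parent=4 cost=10
6. q=(32,2) nearest=5 d=21 new=(13,4) → add node 6 parent=5 cost=12
7. q=(43,11) nearest=6 d=30 new=(15,6) → add node 7 parent=6 cost=14
8. q=(13,4) nearest=6 d=0 → coincident, reject
9. q=(24,12) nearest=7 d=9 new=(17,8) → add node 8 parent=7 cost=16
10. q=(47,5) nearest=8 d=30 new=(19,6) → add node 9 parent=8 cost=18
11. q=(14,16) nearest=8 d=8 new=(15,10) → add node 10 parent=8 cost=18
12. q=(21,2) nearest=9 d=4 new=(21,4) → add node 11 parent=9 cost=20
13. q=(44,6) nearest=11 d=23 new=(23,6) → add node 12 parent=11 cost=22
14. q=(18,3) nearest=7 d=3 new=(17,4) → add node 13 parent=7 cost=16
15. q=(36,11) nearest=12 d=13 new=(25,8) → add node 14 parent=12 cost=24
16. q=(12,14) nearest=10 d=4 new=(13,12) → add node 15 parent=10 cost=20
17. q=(17,6) nearest=7 d=2 new=(17,6) → add node 16 parent=7 cost=16

Parent of node 9: 8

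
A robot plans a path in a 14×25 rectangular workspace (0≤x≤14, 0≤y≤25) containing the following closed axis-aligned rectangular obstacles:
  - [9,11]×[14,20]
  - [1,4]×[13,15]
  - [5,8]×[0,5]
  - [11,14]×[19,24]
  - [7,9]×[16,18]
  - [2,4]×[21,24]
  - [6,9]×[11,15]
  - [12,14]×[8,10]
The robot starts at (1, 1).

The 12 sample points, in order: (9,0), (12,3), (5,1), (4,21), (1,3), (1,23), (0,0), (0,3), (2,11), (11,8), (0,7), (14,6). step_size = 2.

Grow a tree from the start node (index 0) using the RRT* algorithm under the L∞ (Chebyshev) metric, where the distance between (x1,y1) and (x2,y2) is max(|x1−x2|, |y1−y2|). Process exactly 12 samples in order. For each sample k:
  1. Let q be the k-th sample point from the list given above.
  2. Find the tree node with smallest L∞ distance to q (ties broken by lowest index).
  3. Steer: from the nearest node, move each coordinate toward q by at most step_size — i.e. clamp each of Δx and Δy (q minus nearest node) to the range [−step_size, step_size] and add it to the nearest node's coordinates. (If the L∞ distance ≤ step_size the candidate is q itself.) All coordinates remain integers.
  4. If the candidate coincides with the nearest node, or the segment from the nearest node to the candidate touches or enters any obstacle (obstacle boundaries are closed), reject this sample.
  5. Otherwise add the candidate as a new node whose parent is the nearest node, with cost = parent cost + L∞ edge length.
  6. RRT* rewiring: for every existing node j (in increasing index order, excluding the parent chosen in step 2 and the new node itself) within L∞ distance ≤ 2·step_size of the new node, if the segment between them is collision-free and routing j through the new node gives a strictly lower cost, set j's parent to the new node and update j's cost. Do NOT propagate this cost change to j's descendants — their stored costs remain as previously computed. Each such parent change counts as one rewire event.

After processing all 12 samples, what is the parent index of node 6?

1. q=(9,0) nearest=0 d=8 new=(3,0) → add node 1 parent=0 cost=2
2. q=(12,3) nearest=1 d=9 new=(5,2) → blocked by [5,8]×[0,5], reject
3. q=(5,1) nearest=1 d=2 new=(5,1) → blocked by [5,8]×[0,5], reject
4. q=(4,21) nearest=0 d=20 new=(3,3) → add node 2 parent=0 cost=2
5. q=(1,3) nearest=0 d=2 new=(1,3) → add node 3 parent=0 cost=2
6. q=(1,23) nearest=2 d=20 new=(1,5) → add node 4 parent=2 cost=4
7. q=(0,0) nearest=0 d=1 new=(0,0) → add node 5 parent=0 cost=1
8. q=(0,3) nearest=3 d=1 new=(0,3) → add node 6 parent=3 cost=3
9. q=(2,11) nearest=4 d=6 new=(2,7) → add node 7 parent=4 cost=6
10. q=(11,8) nearest=1 d=8 new=(5,2) → blocked by [5,8]×[0,5], reject
11. q=(0,7) nearest=4 d=2 new=(0,7) → add node 8 parent=4 cost=6
12. q=(14,6) nearest=1 d=11 new=(5,2) → blocked by [5,8]×[0,5], reject

Parent of node 6: 3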